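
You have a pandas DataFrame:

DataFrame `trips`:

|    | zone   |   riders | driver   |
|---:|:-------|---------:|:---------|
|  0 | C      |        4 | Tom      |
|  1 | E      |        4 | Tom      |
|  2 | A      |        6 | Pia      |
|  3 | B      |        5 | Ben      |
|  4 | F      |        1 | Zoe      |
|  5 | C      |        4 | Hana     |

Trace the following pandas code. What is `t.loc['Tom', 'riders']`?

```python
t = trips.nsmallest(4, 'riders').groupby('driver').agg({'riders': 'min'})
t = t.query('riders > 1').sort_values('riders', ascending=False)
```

4

take 4 rows with smallest riders:
  zone  riders driver
4    F       1    Zoe
0    C       4    Tom
1    E       4    Tom
5    C       4   Hana
group by driver, min of riders:
        riders
driver        
Hana         4
Tom          4
Zoe          1
filter rows where riders > 1:
        riders
driver        
Hana         4
Tom          4
sort by riders descending:
        riders
driver        
Hana         4
Tom          4
value at row 'Tom', column 'riders' → 4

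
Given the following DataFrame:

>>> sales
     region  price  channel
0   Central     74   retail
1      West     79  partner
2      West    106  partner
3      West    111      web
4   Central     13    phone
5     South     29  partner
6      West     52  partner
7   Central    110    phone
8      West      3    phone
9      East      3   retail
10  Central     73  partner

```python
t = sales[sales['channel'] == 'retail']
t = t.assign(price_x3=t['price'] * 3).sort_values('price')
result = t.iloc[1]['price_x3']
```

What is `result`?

filter rows where channel == 'retail':
    region  price channel
0  Central     74  retail
9     East      3  retail
add column price_x3 = t['price'] * 3:
    region  price channel  price_x3
0  Central     74  retail       222
9     East      3  retail         9
sort by price:
    region  price channel  price_x3
9     East      3  retail         9
0  Central     74  retail       222
Then the value at position 1, column 'price_x3': 222

222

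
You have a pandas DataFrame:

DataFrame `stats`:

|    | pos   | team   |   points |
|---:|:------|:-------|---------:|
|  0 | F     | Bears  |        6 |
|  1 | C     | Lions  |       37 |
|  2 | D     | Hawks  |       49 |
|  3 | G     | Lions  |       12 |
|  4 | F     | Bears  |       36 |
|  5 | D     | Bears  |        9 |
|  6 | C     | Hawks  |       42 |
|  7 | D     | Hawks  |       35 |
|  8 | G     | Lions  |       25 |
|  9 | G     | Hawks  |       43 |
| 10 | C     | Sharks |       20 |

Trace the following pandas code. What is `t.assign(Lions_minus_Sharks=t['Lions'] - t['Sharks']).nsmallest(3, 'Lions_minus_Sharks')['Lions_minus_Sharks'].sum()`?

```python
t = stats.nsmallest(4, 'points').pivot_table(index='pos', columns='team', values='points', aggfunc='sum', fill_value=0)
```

take 4 rows with smallest points:
   pos    team  points
0    F   Bears       6
5    D   Bears       9
3    G   Lions      12
10   C  Sharks      20
pivot: rows=pos, cols=team, sum(points):
team  Bears  Lions  Sharks
pos                       
C         0      0      20
D         9      0       0
F         6      0       0
G         0     12       0
add column Lions_minus_Sharks = t['Lions'] - t['Sharks']:
team  Bears  Lions  Sharks  Lions_minus_Sharks
pos                                           
C         0      0      20                 -20
D         9      0       0                   0
F         6      0       0                   0
G         0     12       0                  12
take 3 rows with smallest Lions_minus_Sharks:
team  Bears  Lions  Sharks  Lions_minus_Sharks
pos                                           
C         0      0      20                 -20
D         9      0       0                   0
F         6      0       0                   0
Reading off the sum of column 'Lions_minus_Sharks', we get -20.

-20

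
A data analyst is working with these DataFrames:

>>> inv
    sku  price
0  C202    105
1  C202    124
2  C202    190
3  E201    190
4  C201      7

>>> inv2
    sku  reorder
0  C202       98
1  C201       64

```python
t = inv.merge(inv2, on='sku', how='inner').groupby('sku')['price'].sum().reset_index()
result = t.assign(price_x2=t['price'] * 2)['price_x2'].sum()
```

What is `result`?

merge on 'sku' (how='inner') → 4 rows:
    sku  price  reorder
0  C202    105       98
1  C202    124       98
2  C202    190       98
3  C201      7       64
group by sku, sum of price:
sku
C201      7
C202    419
Name: price, dtype: int64
reset_index():
    sku  price
0  C201      7
1  C202    419
add column price_x2 = t['price'] * 2:
    sku  price  price_x2
0  C201      7        14
1  C202    419       838
sum of column 'price_x2' → 852

852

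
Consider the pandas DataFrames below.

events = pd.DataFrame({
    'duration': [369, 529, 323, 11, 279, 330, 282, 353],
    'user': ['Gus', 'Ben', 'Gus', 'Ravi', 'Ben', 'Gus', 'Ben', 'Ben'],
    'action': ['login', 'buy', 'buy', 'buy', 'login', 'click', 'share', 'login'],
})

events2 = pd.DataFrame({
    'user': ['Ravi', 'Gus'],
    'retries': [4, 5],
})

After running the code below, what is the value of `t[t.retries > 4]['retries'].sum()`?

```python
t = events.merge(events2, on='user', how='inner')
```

merge on 'user' (how='inner') → 4 rows:
   duration  user action  retries
0       369   Gus  login        5
1       323   Gus    buy        5
2        11  Ravi    buy        4
3       330   Gus  click        5
filter rows where retries > 4:
   duration user action  retries
0       369  Gus  login        5
1       323  Gus    buy        5
3       330  Gus  click        5

15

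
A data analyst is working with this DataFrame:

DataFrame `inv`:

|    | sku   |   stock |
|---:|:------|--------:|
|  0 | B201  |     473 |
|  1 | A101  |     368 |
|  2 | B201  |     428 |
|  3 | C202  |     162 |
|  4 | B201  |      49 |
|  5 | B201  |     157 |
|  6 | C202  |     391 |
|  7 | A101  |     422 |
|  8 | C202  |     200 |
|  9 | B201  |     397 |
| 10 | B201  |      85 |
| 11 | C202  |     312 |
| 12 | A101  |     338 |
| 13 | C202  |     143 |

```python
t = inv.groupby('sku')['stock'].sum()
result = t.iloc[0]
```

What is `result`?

group by sku, sum of stock:
sku
A101    1128
B201    1589
C202    1208
Name: stock, dtype: int64
Finally, value at position 0 = 1128.

1128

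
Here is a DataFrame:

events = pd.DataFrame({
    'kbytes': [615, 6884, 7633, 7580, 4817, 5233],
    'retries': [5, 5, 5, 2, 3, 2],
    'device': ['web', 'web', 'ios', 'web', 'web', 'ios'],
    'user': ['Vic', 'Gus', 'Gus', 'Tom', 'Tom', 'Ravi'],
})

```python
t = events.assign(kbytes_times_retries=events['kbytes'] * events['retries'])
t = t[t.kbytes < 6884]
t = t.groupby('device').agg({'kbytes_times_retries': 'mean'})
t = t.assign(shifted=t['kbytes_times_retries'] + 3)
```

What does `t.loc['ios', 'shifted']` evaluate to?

add column kbytes_times_retries = events['kbytes'] * events['retries']:
   kbytes  retries device  user  kbytes_times_retries
0     615        5    web   Vic                  3075
1    6884        5    web   Gus                 34420
2    7633        5    ios   Gus                 38165
3    7580        2    web   Tom                 15160
4    4817        3    web   Tom                 14451
5    5233        2    ios  Ravi                 10466
filter rows where kbytes < 6884:
   kbytes  retries device  user  kbytes_times_retries
0     615        5    web   Vic                  3075
4    4817        3    web   Tom                 14451
5    5233        2    ios  Ravi                 10466
group by device, mean of kbytes_times_retries:
        kbytes_times_retries
device                      
ios                  10466.0
web                   8763.0
add column shifted = t['kbytes_times_retries'] + 3:
        kbytes_times_retries  shifted
device                               
ios                  10466.0  10469.0
web                   8763.0   8766.0
The value at row 'ios', column 'shifted' is 10469.0.

10469.0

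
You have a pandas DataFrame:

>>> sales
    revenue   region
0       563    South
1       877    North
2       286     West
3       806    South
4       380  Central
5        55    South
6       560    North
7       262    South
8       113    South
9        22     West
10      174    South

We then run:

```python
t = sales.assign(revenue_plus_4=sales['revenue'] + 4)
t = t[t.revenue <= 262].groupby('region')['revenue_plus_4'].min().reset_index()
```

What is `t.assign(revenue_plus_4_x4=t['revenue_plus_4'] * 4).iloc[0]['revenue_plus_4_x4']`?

236

add column revenue_plus_4 = sales['revenue'] + 4:
    revenue   region  revenue_plus_4
0       563    South             567
1       877    North             881
2       286     West             290
3       806    South             810
4       380  Central             384
5        55    South              59
6       560    North             564
7       262    South             266
8       113    South             117
9        22     West              26
10      174    South             178
filter rows where revenue <= 262:
    revenue region  revenue_plus_4
5        55  South              59
7       262  South             266
8       113  South             117
9        22   West              26
10      174  South             178
group by region, min of revenue_plus_4:
region
South    59
West     26
Name: revenue_plus_4, dtype: int64
reset_index():
  region  revenue_plus_4
0  South              59
1   West              26
add column revenue_plus_4_x4 = t['revenue_plus_4'] * 4:
  region  revenue_plus_4  revenue_plus_4_x4
0  South              59                236
1   West              26                104
Then the value at position 0, column 'revenue_plus_4_x4': 236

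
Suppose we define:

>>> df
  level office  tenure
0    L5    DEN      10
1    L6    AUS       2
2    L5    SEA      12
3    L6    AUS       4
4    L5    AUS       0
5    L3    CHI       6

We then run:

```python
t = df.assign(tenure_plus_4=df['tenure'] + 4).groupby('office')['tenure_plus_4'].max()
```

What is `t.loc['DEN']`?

add column tenure_plus_4 = df['tenure'] + 4:
  level office  tenure  tenure_plus_4
0    L5    DEN      10             14
1    L6    AUS       2              6
2    L5    SEA      12             16
3    L6    AUS       4              8
4    L5    AUS       0              4
5    L3    CHI       6             10
group by office, max of tenure_plus_4:
office
AUS     8
CHI    10
DEN    14
SEA    16
Name: tenure_plus_4, dtype: int64

14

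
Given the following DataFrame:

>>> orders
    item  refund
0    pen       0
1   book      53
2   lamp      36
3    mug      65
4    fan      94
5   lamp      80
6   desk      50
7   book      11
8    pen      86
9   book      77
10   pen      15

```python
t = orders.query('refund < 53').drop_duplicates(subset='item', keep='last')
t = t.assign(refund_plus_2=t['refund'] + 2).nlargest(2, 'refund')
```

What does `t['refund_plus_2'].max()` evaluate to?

filter rows where refund < 53:
    item  refund
0    pen       0
2   lamp      36
6   desk      50
7   book      11
10   pen      15
drop duplicate item (keep=last):
    item  refund
2   lamp      36
6   desk      50
7   book      11
10   pen      15
add column refund_plus_2 = t['refund'] + 2:
    item  refund  refund_plus_2
2   lamp      36             38
6   desk      50             52
7   book      11             13
10   pen      15             17
take 2 rows with largest refund:
   item  refund  refund_plus_2
6  desk      50             52
2  lamp      36             38

52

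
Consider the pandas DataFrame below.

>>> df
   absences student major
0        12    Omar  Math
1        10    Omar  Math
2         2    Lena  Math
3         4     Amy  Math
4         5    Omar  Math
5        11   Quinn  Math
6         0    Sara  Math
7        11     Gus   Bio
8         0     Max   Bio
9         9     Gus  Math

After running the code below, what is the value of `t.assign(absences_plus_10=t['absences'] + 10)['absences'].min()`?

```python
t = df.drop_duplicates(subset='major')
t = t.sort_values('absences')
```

11

drop duplicate major (keep=first):
   absences student major
0        12    Omar  Math
7        11     Gus   Bio
sort by absences:
   absences student major
7        11     Gus   Bio
0        12    Omar  Math
add column absences_plus_10 = t['absences'] + 10:
   absences student major  absences_plus_10
7        11     Gus   Bio                21
0        12    Omar  Math                22
Then the min of column 'absences': 11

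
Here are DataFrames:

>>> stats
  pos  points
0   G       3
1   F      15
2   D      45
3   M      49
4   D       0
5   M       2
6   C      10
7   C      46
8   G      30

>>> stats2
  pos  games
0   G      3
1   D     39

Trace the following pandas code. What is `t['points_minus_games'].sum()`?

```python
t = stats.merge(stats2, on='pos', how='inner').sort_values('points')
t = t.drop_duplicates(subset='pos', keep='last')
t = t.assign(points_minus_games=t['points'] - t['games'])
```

merge on 'pos' (how='inner') → 4 rows:
  pos  points  games
0   G       3      3
1   D      45     39
2   D       0     39
3   G      30      3
sort by points:
  pos  points  games
2   D       0     39
0   G       3      3
3   G      30      3
1   D      45     39
drop duplicate pos (keep=last):
  pos  points  games
3   G      30      3
1   D      45     39
add column points_minus_games = t['points'] - t['games']:
  pos  points  games  points_minus_games
3   G      30      3                  27
1   D      45     39                   6
Then the sum of column 'points_minus_games': 33

33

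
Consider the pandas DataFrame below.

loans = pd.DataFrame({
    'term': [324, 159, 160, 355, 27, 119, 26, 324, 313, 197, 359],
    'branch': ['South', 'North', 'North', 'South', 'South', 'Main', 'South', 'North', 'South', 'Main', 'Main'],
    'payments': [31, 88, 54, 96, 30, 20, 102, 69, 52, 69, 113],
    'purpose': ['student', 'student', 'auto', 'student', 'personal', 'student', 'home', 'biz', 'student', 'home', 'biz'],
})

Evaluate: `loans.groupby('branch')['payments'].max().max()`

113

group by branch, max of payments:
branch
Main     113
North     88
South    102
Name: payments, dtype: int64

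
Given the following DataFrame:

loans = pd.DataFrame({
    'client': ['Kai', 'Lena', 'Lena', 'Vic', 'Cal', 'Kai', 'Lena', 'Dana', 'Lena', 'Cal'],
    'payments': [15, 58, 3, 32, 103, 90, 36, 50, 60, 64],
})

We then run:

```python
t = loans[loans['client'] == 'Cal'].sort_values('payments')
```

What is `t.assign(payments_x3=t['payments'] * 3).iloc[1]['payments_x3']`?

309

filter rows where client == 'Cal':
  client  payments
4    Cal       103
9    Cal        64
sort by payments:
  client  payments
9    Cal        64
4    Cal       103
add column payments_x3 = t['payments'] * 3:
  client  payments  payments_x3
9    Cal        64          192
4    Cal       103          309
The value at position 1, column 'payments_x3' is 309.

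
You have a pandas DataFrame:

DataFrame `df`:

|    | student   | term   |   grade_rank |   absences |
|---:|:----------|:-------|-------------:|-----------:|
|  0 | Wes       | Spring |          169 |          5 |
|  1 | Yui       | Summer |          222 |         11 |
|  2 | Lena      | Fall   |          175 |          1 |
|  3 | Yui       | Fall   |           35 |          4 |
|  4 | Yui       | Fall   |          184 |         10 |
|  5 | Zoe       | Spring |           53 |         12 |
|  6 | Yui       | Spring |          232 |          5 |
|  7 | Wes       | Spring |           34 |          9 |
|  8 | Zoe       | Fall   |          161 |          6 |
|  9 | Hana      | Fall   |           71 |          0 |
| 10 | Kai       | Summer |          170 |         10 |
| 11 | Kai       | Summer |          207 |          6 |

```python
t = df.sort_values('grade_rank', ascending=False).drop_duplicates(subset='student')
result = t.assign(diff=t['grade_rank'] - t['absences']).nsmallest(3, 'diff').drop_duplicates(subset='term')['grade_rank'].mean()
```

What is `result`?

sort by grade_rank descending:
   student    term  grade_rank  absences
6      Yui  Spring         232         5
1      Yui  Summer         222        11
11     Kai  Summer         207         6
4      Yui    Fall         184        10
2     Lena    Fall         175         1
10     Kai  Summer         170        10
0      Wes  Spring         169         5
8      Zoe    Fall         161         6
9     Hana    Fall          71         0
5      Zoe  Spring          53        12
3      Yui    Fall          35         4
7      Wes  Spring          34         9
drop duplicate student (keep=first):
   student    term  grade_rank  absences
6      Yui  Spring         232         5
11     Kai  Summer         207         6
2     Lena    Fall         175         1
0      Wes  Spring         169         5
8      Zoe    Fall         161         6
9     Hana    Fall          71         0
add column diff = t['grade_rank'] - t['absences']:
   student    term  grade_rank  absences  diff
6      Yui  Spring         232         5   227
11     Kai  Summer         207         6   201
2     Lena    Fall         175         1   174
0      Wes  Spring         169         5   164
8      Zoe    Fall         161         6   155
9     Hana    Fall          71         0    71
take 3 rows with smallest diff:
  student    term  grade_rank  absences  diff
9    Hana    Fall          71         0    71
8     Zoe    Fall         161         6   155
0     Wes  Spring         169         5   164
drop duplicate term (keep=first):
  student    term  grade_rank  absences  diff
9    Hana    Fall          71         0    71
0     Wes  Spring         169         5   164
Taking the mean of column 'grade_rank' gives 120.0.

120.0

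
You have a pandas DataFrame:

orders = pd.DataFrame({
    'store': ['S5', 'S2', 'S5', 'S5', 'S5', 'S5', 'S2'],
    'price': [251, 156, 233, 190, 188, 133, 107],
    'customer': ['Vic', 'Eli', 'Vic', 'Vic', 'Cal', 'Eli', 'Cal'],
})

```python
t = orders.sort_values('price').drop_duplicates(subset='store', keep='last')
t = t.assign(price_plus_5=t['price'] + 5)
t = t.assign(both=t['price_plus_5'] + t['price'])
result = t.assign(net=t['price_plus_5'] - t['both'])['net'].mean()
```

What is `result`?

sort by price:
  store  price customer
6    S2    107      Cal
5    S5    133      Eli
1    S2    156      Eli
4    S5    188      Cal
3    S5    190      Vic
2    S5    233      Vic
0    S5    251      Vic
drop duplicate store (keep=last):
  store  price customer
1    S2    156      Eli
0    S5    251      Vic
add column price_plus_5 = t['price'] + 5:
  store  price customer  price_plus_5
1    S2    156      Eli           161
0    S5    251      Vic           256
add column both = t['price_plus_5'] + t['price']:
  store  price customer  price_plus_5  both
1    S2    156      Eli           161   317
0    S5    251      Vic           256   507
add column net = t['price_plus_5'] - t['both']:
  store  price customer  price_plus_5  both  net
1    S2    156      Eli           161   317 -156
0    S5    251      Vic           256   507 -251
mean of column 'net' → -203.5

-203.5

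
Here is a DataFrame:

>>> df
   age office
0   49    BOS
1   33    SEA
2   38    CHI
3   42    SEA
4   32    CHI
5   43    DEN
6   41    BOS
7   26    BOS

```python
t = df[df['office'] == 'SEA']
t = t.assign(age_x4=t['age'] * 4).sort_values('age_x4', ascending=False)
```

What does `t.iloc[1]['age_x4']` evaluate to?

132

filter rows where office == 'SEA':
   age office
1   33    SEA
3   42    SEA
add column age_x4 = t['age'] * 4:
   age office  age_x4
1   33    SEA     132
3   42    SEA     168
sort by age_x4 descending:
   age office  age_x4
3   42    SEA     168
1   33    SEA     132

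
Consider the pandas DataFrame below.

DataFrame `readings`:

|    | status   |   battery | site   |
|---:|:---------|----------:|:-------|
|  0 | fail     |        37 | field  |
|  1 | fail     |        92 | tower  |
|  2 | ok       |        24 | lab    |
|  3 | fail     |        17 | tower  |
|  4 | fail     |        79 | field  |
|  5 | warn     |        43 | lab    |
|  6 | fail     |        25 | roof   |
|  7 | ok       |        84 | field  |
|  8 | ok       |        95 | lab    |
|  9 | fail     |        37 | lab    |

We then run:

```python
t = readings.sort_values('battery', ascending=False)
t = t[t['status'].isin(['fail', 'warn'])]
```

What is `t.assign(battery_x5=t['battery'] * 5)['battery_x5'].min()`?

85

sort by battery descending:
  status  battery   site
8     ok       95    lab
1   fail       92  tower
7     ok       84  field
4   fail       79  field
5   warn       43    lab
0   fail       37  field
9   fail       37    lab
6   fail       25   roof
2     ok       24    lab
3   fail       17  tower
filter rows where status in ['fail', 'warn']:
  status  battery   site
1   fail       92  tower
4   fail       79  field
5   warn       43    lab
0   fail       37  field
9   fail       37    lab
6   fail       25   roof
3   fail       17  tower
add column battery_x5 = t['battery'] * 5:
  status  battery   site  battery_x5
1   fail       92  tower         460
4   fail       79  field         395
5   warn       43    lab         215
0   fail       37  field         185
9   fail       37    lab         185
6   fail       25   roof         125
3   fail       17  tower          85
Reading off the min of column 'battery_x5', we get 85.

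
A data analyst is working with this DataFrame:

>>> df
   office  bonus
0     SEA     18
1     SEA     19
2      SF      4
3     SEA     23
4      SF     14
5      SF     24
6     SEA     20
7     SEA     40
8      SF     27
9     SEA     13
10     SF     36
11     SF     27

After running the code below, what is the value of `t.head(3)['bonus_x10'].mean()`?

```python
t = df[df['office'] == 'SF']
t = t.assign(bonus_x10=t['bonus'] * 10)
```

140.0

filter rows where office == 'SF':
   office  bonus
2      SF      4
4      SF     14
5      SF     24
8      SF     27
10     SF     36
11     SF     27
add column bonus_x10 = t['bonus'] * 10:
   office  bonus  bonus_x10
2      SF      4         40
4      SF     14        140
5      SF     24        240
8      SF     27        270
10     SF     36        360
11     SF     27        270
take first 3 rows:
  office  bonus  bonus_x10
2     SF      4         40
4     SF     14        140
5     SF     24        240
The mean of column 'bonus_x10' is 140.0.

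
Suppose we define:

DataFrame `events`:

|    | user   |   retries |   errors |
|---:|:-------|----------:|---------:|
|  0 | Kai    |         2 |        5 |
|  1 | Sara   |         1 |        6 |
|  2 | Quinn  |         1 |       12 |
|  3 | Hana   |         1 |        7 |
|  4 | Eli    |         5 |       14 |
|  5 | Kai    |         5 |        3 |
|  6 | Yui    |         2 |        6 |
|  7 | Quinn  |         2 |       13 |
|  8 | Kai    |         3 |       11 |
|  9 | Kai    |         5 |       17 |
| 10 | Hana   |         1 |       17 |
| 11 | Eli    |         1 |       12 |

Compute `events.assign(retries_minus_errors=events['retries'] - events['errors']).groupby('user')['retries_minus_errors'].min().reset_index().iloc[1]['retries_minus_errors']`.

add column retries_minus_errors = events['retries'] - events['errors']:
     user  retries  errors  retries_minus_errors
0     Kai        2       5                    -3
1    Sara        1       6                    -5
2   Quinn        1      12                   -11
3    Hana        1       7                    -6
4     Eli        5      14                    -9
5     Kai        5       3                     2
6     Yui        2       6                    -4
7   Quinn        2      13                   -11
8     Kai        3      11                    -8
9     Kai        5      17                   -12
10   Hana        1      17                   -16
11    Eli        1      12                   -11
group by user, min of retries_minus_errors:
user
Eli     -11
Hana    -16
Kai     -12
Quinn   -11
Sara     -5
Yui      -4
Name: retries_minus_errors, dtype: int64
reset_index():
    user  retries_minus_errors
0    Eli                   -11
1   Hana                   -16
2    Kai                   -12
3  Quinn                   -11
4   Sara                    -5
5    Yui                    -4
So iloc[1]['retries_minus_errors'] = -16.

-16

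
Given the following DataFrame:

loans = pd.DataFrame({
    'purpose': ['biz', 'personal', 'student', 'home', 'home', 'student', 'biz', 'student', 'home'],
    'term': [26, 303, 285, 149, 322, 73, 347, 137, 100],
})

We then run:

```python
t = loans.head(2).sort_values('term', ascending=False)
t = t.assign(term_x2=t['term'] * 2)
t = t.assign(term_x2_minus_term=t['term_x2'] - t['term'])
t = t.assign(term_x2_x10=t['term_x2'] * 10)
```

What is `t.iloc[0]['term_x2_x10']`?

take first 2 rows:
    purpose  term
0       biz    26
1  personal   303
sort by term descending:
    purpose  term
1  personal   303
0       biz    26
add column term_x2 = t['term'] * 2:
    purpose  term  term_x2
1  personal   303      606
0       biz    26       52
add column term_x2_minus_term = t['term_x2'] - t['term']:
    purpose  term  term_x2  term_x2_minus_term
1  personal   303      606                 303
0       biz    26       52                  26
add column term_x2_x10 = t['term_x2'] * 10:
    purpose  term  term_x2  term_x2_minus_term  term_x2_x10
1  personal   303      606                 303         6060
0       biz    26       52                  26          520
Reading off the value at position 0, column 'term_x2_x10', we get 6060.

6060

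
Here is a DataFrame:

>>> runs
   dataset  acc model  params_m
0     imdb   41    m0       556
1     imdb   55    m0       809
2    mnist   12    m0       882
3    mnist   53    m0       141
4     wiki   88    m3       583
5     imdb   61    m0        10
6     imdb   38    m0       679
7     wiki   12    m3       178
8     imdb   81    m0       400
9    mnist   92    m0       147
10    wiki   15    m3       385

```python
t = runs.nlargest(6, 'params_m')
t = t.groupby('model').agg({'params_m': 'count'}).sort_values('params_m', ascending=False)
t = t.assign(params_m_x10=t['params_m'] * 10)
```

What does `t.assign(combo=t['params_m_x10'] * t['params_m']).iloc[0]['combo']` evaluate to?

250

take 6 rows with largest params_m:
  dataset  acc model  params_m
2   mnist   12    m0       882
1    imdb   55    m0       809
6    imdb   38    m0       679
4    wiki   88    m3       583
0    imdb   41    m0       556
8    imdb   81    m0       400
group by model, count of params_m:
       params_m
model          
m0            5
m3            1
sort by params_m descending:
       params_m
model          
m0            5
m3            1
add column params_m_x10 = t['params_m'] * 10:
       params_m  params_m_x10
model                        
m0            5            50
m3            1            10
add column combo = t['params_m_x10'] * t['params_m']:
       params_m  params_m_x10  combo
model                               
m0            5            50    250
m3            1            10     10
So iloc[0]['combo'] = 250.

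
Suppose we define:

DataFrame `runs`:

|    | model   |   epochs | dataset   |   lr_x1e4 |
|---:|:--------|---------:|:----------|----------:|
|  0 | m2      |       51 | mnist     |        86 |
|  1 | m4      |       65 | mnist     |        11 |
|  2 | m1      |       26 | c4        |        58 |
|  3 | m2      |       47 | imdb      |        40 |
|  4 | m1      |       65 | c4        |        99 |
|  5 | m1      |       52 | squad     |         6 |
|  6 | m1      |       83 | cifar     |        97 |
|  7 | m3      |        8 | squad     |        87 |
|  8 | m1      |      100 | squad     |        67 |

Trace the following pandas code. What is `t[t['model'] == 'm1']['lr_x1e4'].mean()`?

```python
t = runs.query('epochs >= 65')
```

87.6666666667

filter rows where epochs >= 65:
  model  epochs dataset  lr_x1e4
1    m4      65   mnist       11
4    m1      65      c4       99
6    m1      83   cifar       97
8    m1     100   squad       67
filter rows where model == 'm1':
  model  epochs dataset  lr_x1e4
4    m1      65      c4       99
6    m1      83   cifar       97
8    m1     100   squad       67
Reading off the mean of column 'lr_x1e4', we get 87.6666666667.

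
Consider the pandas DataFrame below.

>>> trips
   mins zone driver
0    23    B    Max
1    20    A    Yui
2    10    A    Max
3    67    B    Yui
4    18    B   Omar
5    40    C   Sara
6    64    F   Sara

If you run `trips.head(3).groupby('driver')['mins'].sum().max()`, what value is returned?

take first 3 rows:
   mins zone driver
0    23    B    Max
1    20    A    Yui
2    10    A    Max
group by driver, sum of mins:
driver
Max    33
Yui    20
Name: mins, dtype: int64
So max() = 33.

33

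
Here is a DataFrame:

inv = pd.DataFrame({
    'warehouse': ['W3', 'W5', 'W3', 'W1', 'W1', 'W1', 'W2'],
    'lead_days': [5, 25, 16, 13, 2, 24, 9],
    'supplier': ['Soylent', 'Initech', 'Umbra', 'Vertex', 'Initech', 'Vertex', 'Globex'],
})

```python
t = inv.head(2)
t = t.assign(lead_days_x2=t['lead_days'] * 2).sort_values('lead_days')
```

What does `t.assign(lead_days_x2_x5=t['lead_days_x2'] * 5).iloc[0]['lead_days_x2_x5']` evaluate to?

take first 2 rows:
  warehouse  lead_days supplier
0        W3          5  Soylent
1        W5         25  Initech
add column lead_days_x2 = t['lead_days'] * 2:
  warehouse  lead_days supplier  lead_days_x2
0        W3          5  Soylent            10
1        W5         25  Initech            50
sort by lead_days:
  warehouse  lead_days supplier  lead_days_x2
0        W3          5  Soylent            10
1        W5         25  Initech            50
add column lead_days_x2_x5 = t['lead_days_x2'] * 5:
  warehouse  lead_days supplier  lead_days_x2  lead_days_x2_x5
0        W3          5  Soylent            10               50
1        W5         25  Initech            50              250
The value at position 0, column 'lead_days_x2_x5' is 50.

50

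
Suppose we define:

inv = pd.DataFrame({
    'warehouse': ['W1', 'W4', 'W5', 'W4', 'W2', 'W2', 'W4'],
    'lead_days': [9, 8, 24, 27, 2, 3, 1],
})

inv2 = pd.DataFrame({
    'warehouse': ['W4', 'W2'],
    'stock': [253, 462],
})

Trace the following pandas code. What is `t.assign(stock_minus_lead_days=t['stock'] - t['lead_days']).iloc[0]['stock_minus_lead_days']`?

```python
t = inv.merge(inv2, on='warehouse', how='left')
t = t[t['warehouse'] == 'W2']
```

merge on 'warehouse' (how='left') → 7 rows:
  warehouse  lead_days  stock
0        W1          9    NaN
1        W4          8  253.0
2        W5         24    NaN
3        W4         27  253.0
4        W2          2  462.0
5        W2          3  462.0
6        W4          1  253.0
filter rows where warehouse == 'W2':
  warehouse  lead_days  stock
4        W2          2  462.0
5        W2          3  462.0
add column stock_minus_lead_days = t['stock'] - t['lead_days']:
  warehouse  lead_days  stock  stock_minus_lead_days
4        W2          2  462.0                  460.0
5        W2          3  462.0                  459.0

460.0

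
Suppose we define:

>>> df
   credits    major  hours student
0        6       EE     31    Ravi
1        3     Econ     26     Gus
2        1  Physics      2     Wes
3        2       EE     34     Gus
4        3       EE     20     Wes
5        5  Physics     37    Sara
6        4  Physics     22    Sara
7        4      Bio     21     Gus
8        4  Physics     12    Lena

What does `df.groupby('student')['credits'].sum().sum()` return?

32

group by student, sum of credits:
student
Gus     9
Lena    4
Ravi    6
Sara    9
Wes     4
Name: credits, dtype: int64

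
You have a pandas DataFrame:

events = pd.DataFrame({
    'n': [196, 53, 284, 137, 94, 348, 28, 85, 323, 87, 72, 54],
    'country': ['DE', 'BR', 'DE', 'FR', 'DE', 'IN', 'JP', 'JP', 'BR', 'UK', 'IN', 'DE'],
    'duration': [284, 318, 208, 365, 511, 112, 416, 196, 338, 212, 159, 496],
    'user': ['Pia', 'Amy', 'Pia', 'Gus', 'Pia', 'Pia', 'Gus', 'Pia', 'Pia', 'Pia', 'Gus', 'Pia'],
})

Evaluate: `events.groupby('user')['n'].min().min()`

group by user, min of n:
user
Amy    53
Gus    28
Pia    54
Name: n, dtype: int64

28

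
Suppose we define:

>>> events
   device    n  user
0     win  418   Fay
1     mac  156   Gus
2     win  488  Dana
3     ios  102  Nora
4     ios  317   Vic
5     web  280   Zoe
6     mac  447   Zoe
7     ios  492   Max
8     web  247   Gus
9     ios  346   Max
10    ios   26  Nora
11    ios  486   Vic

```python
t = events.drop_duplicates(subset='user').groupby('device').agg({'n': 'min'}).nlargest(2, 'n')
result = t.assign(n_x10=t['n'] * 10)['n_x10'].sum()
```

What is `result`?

6980

drop duplicate user (keep=first):
  device    n  user
0    win  418   Fay
1    mac  156   Gus
2    win  488  Dana
3    ios  102  Nora
4    ios  317   Vic
5    web  280   Zoe
7    ios  492   Max
group by device, min of n:
          n
device     
ios     102
mac     156
web     280
win     418
take 2 rows with largest n:
          n
device     
win     418
web     280
add column n_x10 = t['n'] * 10:
          n  n_x10
device            
win     418   4180
web     280   2800
Then the sum of column 'n_x10': 6980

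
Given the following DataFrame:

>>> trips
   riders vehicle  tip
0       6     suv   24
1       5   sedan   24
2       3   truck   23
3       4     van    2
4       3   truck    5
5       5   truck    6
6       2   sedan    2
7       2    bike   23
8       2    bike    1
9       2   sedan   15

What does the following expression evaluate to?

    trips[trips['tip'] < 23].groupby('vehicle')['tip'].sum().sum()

31

filter rows where tip < 23:
   riders vehicle  tip
3       4     van    2
4       3   truck    5
5       5   truck    6
6       2   sedan    2
8       2    bike    1
9       2   sedan   15
group by vehicle, sum of tip:
vehicle
bike      1
sedan    17
truck    11
van       2
Name: tip, dtype: int64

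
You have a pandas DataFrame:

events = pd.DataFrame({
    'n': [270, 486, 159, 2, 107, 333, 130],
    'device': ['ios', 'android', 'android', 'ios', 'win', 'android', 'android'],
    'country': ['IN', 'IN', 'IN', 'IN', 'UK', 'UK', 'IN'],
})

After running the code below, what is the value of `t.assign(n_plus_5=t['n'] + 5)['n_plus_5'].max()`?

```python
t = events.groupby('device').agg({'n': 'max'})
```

491

group by device, max of n:
           n
device      
android  486
ios      270
win      107
add column n_plus_5 = t['n'] + 5:
           n  n_plus_5
device                
android  486       491
ios      270       275
win      107       112
Then the max of column 'n_plus_5': 491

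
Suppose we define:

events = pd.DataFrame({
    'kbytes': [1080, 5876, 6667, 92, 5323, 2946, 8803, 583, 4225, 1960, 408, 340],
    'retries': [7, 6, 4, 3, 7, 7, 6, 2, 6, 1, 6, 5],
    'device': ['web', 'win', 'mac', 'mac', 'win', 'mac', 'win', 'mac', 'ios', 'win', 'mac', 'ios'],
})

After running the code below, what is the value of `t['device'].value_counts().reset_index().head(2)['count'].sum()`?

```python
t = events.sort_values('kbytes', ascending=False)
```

9

sort by kbytes descending:
    kbytes  retries device
6     8803        6    win
2     6667        4    mac
1     5876        6    win
4     5323        7    win
8     4225        6    ios
5     2946        7    mac
9     1960        1    win
0     1080        7    web
7      583        2    mac
10     408        6    mac
11     340        5    ios
3       92        3    mac
value_counts of device:
device
mac    5
win    4
ios    2
web    1
Name: count, dtype: int64
reset_index():
  device  count
0    mac      5
1    win      4
2    ios      2
3    web      1
take first 2 rows:
  device  count
0    mac      5
1    win      4
The sum of column 'count' is 9.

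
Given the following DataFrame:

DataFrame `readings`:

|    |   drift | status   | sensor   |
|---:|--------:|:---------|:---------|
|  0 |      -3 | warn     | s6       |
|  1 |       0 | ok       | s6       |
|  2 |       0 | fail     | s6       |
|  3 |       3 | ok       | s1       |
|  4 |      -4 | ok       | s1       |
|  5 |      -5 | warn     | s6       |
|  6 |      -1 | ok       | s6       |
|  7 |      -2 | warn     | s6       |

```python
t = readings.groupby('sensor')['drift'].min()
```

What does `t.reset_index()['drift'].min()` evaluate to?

group by sensor, min of drift:
sensor
s1   -4
s6   -5
Name: drift, dtype: int64
reset_index():
  sensor  drift
0     s1     -4
1     s6     -5
Hence -5.

-5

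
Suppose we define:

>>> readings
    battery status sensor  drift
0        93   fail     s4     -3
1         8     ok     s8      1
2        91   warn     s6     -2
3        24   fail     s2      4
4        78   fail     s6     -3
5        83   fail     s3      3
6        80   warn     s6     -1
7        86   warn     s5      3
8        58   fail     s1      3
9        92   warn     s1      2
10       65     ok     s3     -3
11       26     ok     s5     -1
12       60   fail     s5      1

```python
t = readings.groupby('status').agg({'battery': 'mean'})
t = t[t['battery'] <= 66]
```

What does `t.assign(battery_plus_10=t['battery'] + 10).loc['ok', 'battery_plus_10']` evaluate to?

group by status, mean of battery:
        battery
status         
fail      66.00
ok        33.00
warn      87.25
filter rows where battery <= 66:
        battery
status         
fail       66.0
ok         33.0
add column battery_plus_10 = t['battery'] + 10:
        battery  battery_plus_10
status                          
fail       66.0             76.0
ok         33.0             43.0
Then the value at row 'ok', column 'battery_plus_10': 43.0

43.0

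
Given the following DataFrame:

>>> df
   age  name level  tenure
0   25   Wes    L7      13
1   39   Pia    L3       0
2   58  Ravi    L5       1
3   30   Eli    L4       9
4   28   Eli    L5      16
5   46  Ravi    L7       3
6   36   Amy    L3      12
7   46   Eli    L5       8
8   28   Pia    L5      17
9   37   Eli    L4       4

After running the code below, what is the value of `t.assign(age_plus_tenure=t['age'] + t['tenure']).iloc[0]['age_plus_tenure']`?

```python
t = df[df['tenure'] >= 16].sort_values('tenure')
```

44

filter rows where tenure >= 16:
   age name level  tenure
4   28  Eli    L5      16
8   28  Pia    L5      17
sort by tenure:
   age name level  tenure
4   28  Eli    L5      16
8   28  Pia    L5      17
add column age_plus_tenure = t['age'] + t['tenure']:
   age name level  tenure  age_plus_tenure
4   28  Eli    L5      16               44
8   28  Pia    L5      17               45
Finally, value at position 0, column 'age_plus_tenure' = 44.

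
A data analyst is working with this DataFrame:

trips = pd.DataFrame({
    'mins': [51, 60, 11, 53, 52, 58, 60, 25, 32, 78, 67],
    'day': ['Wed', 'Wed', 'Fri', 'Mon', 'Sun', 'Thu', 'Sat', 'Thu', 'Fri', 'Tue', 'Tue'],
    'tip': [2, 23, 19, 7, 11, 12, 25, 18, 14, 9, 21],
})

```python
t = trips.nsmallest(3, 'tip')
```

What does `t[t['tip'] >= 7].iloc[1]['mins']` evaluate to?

take 3 rows with smallest tip:
   mins  day  tip
0    51  Wed    2
3    53  Mon    7
9    78  Tue    9
filter rows where tip >= 7:
   mins  day  tip
3    53  Mon    7
9    78  Tue    9
Then the value at position 1, column 'mins': 78

78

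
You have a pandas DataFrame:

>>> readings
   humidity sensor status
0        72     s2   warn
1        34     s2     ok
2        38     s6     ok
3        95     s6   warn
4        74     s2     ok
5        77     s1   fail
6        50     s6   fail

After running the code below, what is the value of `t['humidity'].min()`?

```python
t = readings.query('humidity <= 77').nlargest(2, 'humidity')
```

filter rows where humidity <= 77:
   humidity sensor status
0        72     s2   warn
1        34     s2     ok
2        38     s6     ok
4        74     s2     ok
5        77     s1   fail
6        50     s6   fail
take 2 rows with largest humidity:
   humidity sensor status
5        77     s1   fail
4        74     s2     ok
Reading off the min of column 'humidity', we get 74.

74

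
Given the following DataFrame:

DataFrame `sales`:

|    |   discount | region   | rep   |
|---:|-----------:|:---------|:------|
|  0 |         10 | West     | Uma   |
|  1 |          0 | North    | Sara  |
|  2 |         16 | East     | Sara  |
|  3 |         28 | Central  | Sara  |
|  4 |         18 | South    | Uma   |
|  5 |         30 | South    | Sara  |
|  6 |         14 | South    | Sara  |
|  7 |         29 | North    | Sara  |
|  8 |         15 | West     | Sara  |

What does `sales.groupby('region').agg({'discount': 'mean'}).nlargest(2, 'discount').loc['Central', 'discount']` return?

group by region, mean of discount:
          discount
region            
Central  28.000000
East     16.000000
North    14.500000
South    20.666667
West     12.500000
take 2 rows with largest discount:
          discount
region            
Central  28.000000
South    20.666667
Then the value at row 'Central', column 'discount': 28.0

28.0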